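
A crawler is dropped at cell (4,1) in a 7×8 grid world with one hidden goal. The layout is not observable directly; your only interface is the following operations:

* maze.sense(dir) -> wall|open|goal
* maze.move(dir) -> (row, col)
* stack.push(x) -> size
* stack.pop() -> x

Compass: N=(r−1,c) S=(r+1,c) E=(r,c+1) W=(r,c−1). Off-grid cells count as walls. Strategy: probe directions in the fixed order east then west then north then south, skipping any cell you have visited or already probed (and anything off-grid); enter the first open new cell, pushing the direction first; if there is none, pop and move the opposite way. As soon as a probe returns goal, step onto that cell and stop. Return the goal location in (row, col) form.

$ sense east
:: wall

$ sense west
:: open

$ push west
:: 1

$ move west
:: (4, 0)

$ sense north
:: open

$ push north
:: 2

$ move north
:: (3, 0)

$ sense east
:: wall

$ sense north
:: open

$ push north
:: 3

$ move north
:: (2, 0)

$ sense east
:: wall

$ sense north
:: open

$ push north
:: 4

$ move north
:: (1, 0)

$ sense east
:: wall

$ sense north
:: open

$ push north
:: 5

$ move north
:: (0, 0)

$ sense east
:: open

$ push east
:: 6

$ move east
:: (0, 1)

$ sense east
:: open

$ push east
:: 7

$ move east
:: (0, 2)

$ sense east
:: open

$ push east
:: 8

$ move east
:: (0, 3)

$ sense east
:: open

$ push east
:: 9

$ move east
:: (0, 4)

$ sense east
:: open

$ push east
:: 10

$ move east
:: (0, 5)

$ sense east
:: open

$ push east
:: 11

$ move east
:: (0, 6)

$ sense east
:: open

$ push east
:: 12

$ move east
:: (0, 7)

$ sense south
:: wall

$ pop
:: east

$ move west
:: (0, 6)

$ sense south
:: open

$ push south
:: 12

$ move south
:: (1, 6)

$ sense west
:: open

$ push west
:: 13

$ move west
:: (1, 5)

$ sense west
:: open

$ push west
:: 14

$ move west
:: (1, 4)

$ sense west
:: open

$ push west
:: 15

$ move west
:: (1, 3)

$ sense west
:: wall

$ sense south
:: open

$ push south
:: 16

$ move south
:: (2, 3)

$ sense east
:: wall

$ sense west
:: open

$ push west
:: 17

$ move west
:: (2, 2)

$ sense south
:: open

$ push south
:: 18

$ move south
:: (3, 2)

$ sense east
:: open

$ push east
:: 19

$ move east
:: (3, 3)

$ sense east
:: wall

$ sense south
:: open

$ push south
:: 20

$ move south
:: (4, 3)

$ sense east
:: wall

$ sense south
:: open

$ push south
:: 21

$ move south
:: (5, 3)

$ sense east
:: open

$ push east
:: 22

$ move east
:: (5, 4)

$ sense east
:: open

$ push east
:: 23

$ move east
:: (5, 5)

$ sense east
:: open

$ push east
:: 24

$ move east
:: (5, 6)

$ sense east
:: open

$ push east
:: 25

$ move east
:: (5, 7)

$ sense north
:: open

$ push north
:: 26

$ move north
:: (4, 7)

$ sense west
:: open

$ push west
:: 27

$ move west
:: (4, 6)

$ sense west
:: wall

$ sense north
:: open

$ push north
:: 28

$ move north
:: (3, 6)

$ sense east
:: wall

$ sense west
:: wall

$ sense north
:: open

$ push north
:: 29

$ move north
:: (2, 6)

$ sense east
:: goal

$ move east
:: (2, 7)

Answer: (2, 7)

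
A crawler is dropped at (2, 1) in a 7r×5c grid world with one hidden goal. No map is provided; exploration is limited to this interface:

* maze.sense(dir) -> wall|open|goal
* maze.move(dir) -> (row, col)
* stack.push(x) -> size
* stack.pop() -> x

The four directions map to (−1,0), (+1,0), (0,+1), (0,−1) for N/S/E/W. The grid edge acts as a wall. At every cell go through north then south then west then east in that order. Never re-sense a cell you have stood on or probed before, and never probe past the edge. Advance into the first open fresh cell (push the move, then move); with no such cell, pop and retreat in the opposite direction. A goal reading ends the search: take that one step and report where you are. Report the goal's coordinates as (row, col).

I invoke sense with dir=north, yielding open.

I try push with x=north, which returns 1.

I use move with dir=north, — result: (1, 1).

I invoke sense with dir=north, — result: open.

I invoke push with x=north, → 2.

Invoking move with dir=north, giving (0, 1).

I run sense with dir=west, yielding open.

Now I run push with x=west, and get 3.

I run move with dir=west, → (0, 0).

I invoke sense with dir=south, and get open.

I call push with x=south, which returns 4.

I use move with dir=south, giving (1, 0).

I call sense with dir=south, giving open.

Then push with x=south, — result: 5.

I invoke move with dir=south, and observe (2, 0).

I invoke sense with dir=south, → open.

Invoking push with x=south, : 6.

I try move with dir=south, → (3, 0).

I try sense with dir=south, : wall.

I call sense with dir=east, — result: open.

I call push with x=east, which returns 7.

Using move with dir=east, giving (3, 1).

Invoking sense with dir=south, yielding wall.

I try sense with dir=east, : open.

I invoke push with x=east, yielding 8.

Using move with dir=east, — result: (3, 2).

Then sense with dir=north, giving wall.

I call sense with dir=south, which returns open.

I use push with x=south, and get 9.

I use move with dir=south, : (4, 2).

I call sense with dir=south, giving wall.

Then sense with dir=east, and get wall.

Using pop, and get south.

I invoke move with dir=north, and see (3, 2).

Then sense with dir=east, → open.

Invoking push with x=east, which returns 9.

Using move with dir=east, : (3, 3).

Then sense with dir=north, and see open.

I try push with x=north, : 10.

Using move with dir=north, yielding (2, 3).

I use sense with dir=north, and observe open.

Then push with x=north, : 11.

Now I run move with dir=north, yielding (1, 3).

Next I call sense with dir=north, : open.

Now I run push with x=north, yielding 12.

I run move with dir=north, which returns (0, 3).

I run sense with dir=west, giving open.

I try push with x=west, yielding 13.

Now I run move with dir=west, → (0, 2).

I invoke sense with dir=south, giving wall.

Then pop, and get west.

Invoking move with dir=east, → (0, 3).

I try sense with dir=east, yielding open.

Invoking push with x=east, and see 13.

I invoke move with dir=east, and get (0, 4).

I use sense with dir=south, and observe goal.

Now I run move with dir=south, → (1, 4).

Answer: (1, 4)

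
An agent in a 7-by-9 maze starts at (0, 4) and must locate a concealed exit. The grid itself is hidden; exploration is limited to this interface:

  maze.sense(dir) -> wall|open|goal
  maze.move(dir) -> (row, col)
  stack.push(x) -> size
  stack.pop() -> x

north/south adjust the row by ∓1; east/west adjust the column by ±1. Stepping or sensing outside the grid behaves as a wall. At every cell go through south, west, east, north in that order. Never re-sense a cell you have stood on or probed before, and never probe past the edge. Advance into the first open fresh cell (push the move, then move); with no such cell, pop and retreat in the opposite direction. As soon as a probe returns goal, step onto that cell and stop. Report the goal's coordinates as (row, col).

Calling maze.sense using dir=south, and observe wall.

Now I run maze.sense using dir=west, and get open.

Using stack.push using x=west, and see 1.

I call maze.move using dir=west, — result: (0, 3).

Next I call maze.sense using dir=south, — result: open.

I try stack.push using x=south, and observe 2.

I call maze.move using dir=south, : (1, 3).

Next I call maze.sense using dir=south, and get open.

Then stack.push using x=south, : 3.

I try maze.move using dir=south, and get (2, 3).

Calling maze.sense using dir=south, which returns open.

Calling stack.push using x=south, : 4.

I try maze.move using dir=south, which returns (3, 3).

Calling maze.sense using dir=south, yielding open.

Using stack.push using x=south, → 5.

I invoke maze.move using dir=south, giving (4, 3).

I try maze.sense using dir=south, — result: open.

Then stack.push using x=south, and observe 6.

I call maze.move using dir=south, which returns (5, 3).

Invoking maze.sense using dir=south, and get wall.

Calling maze.sense using dir=west, yielding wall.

Now I run maze.sense using dir=east, → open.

I call stack.push using x=east, yielding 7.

Using maze.move using dir=east, yielding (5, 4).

Calling maze.sense using dir=south, and see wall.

I use maze.sense using dir=east, which returns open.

Now I run stack.push using x=east, yielding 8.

Now I run maze.move using dir=east, : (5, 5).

Using maze.sense using dir=south, giving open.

Then stack.push using x=south, giving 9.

Invoking maze.move using dir=south, and get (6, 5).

I call maze.sense using dir=east, and observe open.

I invoke stack.push using x=east, yielding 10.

I invoke maze.move using dir=east, — result: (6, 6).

I call maze.sense using dir=east, and get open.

I run stack.push using x=east, — result: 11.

I invoke maze.move using dir=east, : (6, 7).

Invoking maze.sense using dir=east, yielding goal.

I try maze.move using dir=east, which returns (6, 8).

Answer: (6, 8)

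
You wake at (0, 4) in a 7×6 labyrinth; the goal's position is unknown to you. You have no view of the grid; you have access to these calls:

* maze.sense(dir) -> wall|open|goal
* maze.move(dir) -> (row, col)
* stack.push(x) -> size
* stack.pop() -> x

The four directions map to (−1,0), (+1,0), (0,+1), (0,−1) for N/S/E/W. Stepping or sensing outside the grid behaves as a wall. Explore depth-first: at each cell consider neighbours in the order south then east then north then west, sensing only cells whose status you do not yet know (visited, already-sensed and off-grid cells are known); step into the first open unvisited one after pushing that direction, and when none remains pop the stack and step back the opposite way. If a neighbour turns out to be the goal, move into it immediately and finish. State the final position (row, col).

Do: maze.sense[south]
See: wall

Do: maze.sense[east]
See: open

Do: stack.push[east]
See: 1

Do: maze.move[east]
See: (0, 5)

Do: maze.sense[south]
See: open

Do: stack.push[south]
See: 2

Do: maze.move[south]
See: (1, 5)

Do: maze.sense[south]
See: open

Do: stack.push[south]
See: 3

Do: maze.move[south]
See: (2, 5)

Do: maze.sense[south]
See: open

Do: stack.push[south]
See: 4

Do: maze.move[south]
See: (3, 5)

Do: maze.sense[south]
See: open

Do: stack.push[south]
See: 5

Do: maze.move[south]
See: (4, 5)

Do: maze.sense[south]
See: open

Do: stack.push[south]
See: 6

Do: maze.move[south]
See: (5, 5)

Do: maze.sense[south]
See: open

Do: stack.push[south]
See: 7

Do: maze.move[south]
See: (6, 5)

Do: maze.sense[west]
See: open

Do: stack.push[west]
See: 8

Do: maze.move[west]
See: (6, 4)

Do: maze.sense[north]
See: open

Do: stack.push[north]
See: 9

Do: maze.move[north]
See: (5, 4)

Do: maze.sense[north]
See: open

Do: stack.push[north]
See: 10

Do: maze.move[north]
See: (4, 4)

Do: maze.sense[north]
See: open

Do: stack.push[north]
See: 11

Do: maze.move[north]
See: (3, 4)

Do: maze.sense[north]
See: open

Do: stack.push[north]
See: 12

Do: maze.move[north]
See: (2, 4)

Do: maze.sense[west]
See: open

Do: stack.push[west]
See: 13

Do: maze.move[west]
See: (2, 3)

Do: maze.sense[south]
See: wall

Do: maze.sense[north]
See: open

Do: stack.push[north]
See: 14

Do: maze.move[north]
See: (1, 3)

Do: maze.sense[north]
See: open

Do: stack.push[north]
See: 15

Do: maze.move[north]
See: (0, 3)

Do: maze.sense[west]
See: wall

Do: stack.pop[]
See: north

Do: maze.move[south]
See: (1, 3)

Do: maze.sense[west]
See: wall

Do: stack.pop[]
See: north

Do: maze.move[south]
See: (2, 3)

Do: maze.sense[west]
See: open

Do: stack.push[west]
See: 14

Do: maze.move[west]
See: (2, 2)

Do: maze.sense[south]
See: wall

Do: maze.sense[west]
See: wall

Do: stack.pop[]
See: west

Do: maze.move[east]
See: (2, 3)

Do: stack.pop[]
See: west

Do: maze.move[east]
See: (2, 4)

Do: stack.pop[]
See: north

Do: maze.move[south]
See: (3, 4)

Do: stack.pop[]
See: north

Do: maze.move[south]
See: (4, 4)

Do: maze.sense[west]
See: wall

Do: stack.pop[]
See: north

Do: maze.move[south]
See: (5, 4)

Do: maze.sense[west]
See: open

Do: stack.push[west]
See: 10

Do: maze.move[west]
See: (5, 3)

Do: maze.sense[south]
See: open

Do: stack.push[south]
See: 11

Do: maze.move[south]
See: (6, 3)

Do: maze.sense[west]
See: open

Do: stack.push[west]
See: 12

Do: maze.move[west]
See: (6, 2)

Do: maze.sense[north]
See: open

Do: stack.push[north]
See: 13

Do: maze.move[north]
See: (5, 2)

Do: maze.sense[north]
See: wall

Do: maze.sense[west]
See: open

Do: stack.push[west]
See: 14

Do: maze.move[west]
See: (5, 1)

Do: maze.sense[south]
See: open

Do: stack.push[south]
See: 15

Do: maze.move[south]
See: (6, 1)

Do: maze.sense[west]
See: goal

Do: maze.move[west]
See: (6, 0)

Answer: (6, 0)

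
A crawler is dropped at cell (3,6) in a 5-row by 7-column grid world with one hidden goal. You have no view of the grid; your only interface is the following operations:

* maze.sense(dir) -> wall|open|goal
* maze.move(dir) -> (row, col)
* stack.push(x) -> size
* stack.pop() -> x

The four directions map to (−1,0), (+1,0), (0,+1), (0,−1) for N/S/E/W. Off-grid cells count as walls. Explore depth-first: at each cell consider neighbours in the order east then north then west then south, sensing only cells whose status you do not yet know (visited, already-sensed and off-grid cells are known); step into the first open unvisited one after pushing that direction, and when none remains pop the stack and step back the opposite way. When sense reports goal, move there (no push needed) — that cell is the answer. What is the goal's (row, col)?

==> sense(dir: north)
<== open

==> push(x: north)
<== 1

==> move(dir: north)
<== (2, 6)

==> sense(dir: north)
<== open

==> push(x: north)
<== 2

==> move(dir: north)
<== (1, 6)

==> sense(dir: north)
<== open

==> push(x: north)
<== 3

==> move(dir: north)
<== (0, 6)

==> sense(dir: west)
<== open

==> push(x: west)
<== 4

==> move(dir: west)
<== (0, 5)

==> sense(dir: west)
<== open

==> push(x: west)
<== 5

==> move(dir: west)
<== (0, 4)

==> sense(dir: west)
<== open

==> push(x: west)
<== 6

==> move(dir: west)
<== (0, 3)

==> sense(dir: west)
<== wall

==> sense(dir: south)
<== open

==> push(x: south)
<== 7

==> move(dir: south)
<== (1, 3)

==> sense(dir: east)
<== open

==> push(x: east)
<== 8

==> move(dir: east)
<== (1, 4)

==> sense(dir: east)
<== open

==> push(x: east)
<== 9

==> move(dir: east)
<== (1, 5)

==> sense(dir: south)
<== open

==> push(x: south)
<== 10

==> move(dir: south)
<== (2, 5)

==> sense(dir: west)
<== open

==> push(x: west)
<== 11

==> move(dir: west)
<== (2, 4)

==> sense(dir: west)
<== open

==> push(x: west)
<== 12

==> move(dir: west)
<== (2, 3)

==> sense(dir: west)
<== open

==> push(x: west)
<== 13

==> move(dir: west)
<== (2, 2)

==> sense(dir: north)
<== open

==> push(x: north)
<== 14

==> move(dir: north)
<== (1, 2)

==> sense(dir: west)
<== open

==> push(x: west)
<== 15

==> move(dir: west)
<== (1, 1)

==> sense(dir: north)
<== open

==> push(x: north)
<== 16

==> move(dir: north)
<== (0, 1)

==> sense(dir: west)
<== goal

==> move(dir: west)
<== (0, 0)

Answer: (0, 0)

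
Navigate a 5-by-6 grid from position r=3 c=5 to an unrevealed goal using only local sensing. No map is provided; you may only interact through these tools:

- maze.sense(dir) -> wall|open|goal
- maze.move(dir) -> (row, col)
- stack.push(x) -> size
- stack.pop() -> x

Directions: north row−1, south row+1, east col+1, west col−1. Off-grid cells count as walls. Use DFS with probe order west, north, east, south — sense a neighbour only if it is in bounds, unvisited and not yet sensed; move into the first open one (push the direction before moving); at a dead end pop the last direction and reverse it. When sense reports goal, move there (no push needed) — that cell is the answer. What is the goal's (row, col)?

>> sense(dir=west)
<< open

>> push(x=west)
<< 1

>> move(dir=west)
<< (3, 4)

>> sense(dir=west)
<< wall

>> sense(dir=north)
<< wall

>> sense(dir=south)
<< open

>> push(x=south)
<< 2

>> move(dir=south)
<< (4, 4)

>> sense(dir=west)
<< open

>> push(x=west)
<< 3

>> move(dir=west)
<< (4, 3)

>> sense(dir=west)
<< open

>> push(x=west)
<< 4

>> move(dir=west)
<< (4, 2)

>> sense(dir=west)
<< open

>> push(x=west)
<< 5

>> move(dir=west)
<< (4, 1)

>> sense(dir=west)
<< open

>> push(x=west)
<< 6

>> move(dir=west)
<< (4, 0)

>> sense(dir=north)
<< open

>> push(x=north)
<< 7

>> move(dir=north)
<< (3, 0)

>> sense(dir=north)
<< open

>> push(x=north)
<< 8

>> move(dir=north)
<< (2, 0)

>> sense(dir=north)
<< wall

>> sense(dir=east)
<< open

>> push(x=east)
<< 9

>> move(dir=east)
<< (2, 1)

>> sense(dir=north)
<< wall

>> sense(dir=east)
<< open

>> push(x=east)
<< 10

>> move(dir=east)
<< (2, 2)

>> sense(dir=north)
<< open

>> push(x=north)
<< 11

>> move(dir=north)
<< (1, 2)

>> sense(dir=north)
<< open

>> push(x=north)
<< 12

>> move(dir=north)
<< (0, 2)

>> sense(dir=west)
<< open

>> push(x=west)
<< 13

>> move(dir=west)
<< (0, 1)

>> sense(dir=west)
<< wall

>> pop()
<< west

>> move(dir=east)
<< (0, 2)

>> sense(dir=east)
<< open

>> push(x=east)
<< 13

>> move(dir=east)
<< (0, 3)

>> sense(dir=east)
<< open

>> push(x=east)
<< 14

>> move(dir=east)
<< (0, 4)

>> sense(dir=east)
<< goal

>> move(dir=east)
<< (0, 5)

Answer: (0, 5)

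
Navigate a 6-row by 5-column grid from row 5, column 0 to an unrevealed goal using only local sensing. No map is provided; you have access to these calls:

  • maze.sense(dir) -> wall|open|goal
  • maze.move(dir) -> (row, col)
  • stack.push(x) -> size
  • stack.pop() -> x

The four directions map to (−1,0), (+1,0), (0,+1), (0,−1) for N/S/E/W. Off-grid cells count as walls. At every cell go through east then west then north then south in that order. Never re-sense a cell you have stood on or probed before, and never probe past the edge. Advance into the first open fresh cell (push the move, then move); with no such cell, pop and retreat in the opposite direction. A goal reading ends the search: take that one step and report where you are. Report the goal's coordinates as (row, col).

I try sense with dir='east', → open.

Using push with x='east', — result: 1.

Invoking move with dir='east', yielding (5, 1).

Now I run sense with dir='east', and see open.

Next I call push with x='east', giving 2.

Then move with dir='east', and see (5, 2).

Next I call sense with dir='east', giving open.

Invoking push with x='east', and get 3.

Invoking move with dir='east', and observe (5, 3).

Then sense with dir='east', which returns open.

Calling push with x='east', and see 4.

I invoke move with dir='east', and see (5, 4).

I try sense with dir='north', and get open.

Now I run push with x='north', which returns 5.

Then move with dir='north', and observe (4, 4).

I call sense with dir='west', yielding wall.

I use sense with dir='north', and observe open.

Using push with x='north', and get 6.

Now I run move with dir='north', and see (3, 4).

Now I run sense with dir='west', yielding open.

I use push with x='west', → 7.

Now I run move with dir='west', and get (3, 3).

I invoke sense with dir='west', and observe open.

Invoking push with x='west', yielding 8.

Calling move with dir='west', which returns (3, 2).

I use sense with dir='west', — result: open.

I run push with x='west', → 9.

Invoking move with dir='west', : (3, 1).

I call sense with dir='west', and observe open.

Calling push with x='west', giving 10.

Then move with dir='west', and see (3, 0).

Invoking sense with dir='north', which returns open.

I run push with x='north', yielding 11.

Using move with dir='north', and get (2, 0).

I call sense with dir='east', : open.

I run push with x='east', which returns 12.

Then move with dir='east', which returns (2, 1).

I run sense with dir='east', yielding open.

I try push with x='east', which returns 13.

Now I run move with dir='east', : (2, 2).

I use sense with dir='east', — result: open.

I invoke push with x='east', — result: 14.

I call move with dir='east', — result: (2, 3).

I call sense with dir='east', — result: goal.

Then move with dir='east', and observe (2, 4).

Answer: (2, 4)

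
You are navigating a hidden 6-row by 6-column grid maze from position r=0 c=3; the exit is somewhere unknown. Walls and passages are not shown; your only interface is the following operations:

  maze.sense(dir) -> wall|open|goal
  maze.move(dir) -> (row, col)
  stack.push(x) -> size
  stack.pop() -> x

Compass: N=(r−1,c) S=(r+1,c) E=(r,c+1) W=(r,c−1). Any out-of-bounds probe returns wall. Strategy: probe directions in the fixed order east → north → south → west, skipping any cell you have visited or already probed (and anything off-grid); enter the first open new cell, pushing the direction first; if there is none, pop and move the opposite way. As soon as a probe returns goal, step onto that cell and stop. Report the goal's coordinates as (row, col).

-- 1. maze.sense(dir→east) ~> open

-- 2. stack.push(x→east) ~> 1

-- 3. maze.move(dir→east) ~> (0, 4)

-- 4. maze.sense(dir→east) ~> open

-- 5. stack.push(x→east) ~> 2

-- 6. maze.move(dir→east) ~> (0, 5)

-- 7. maze.sense(dir→south) ~> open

-- 8. stack.push(x→south) ~> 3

-- 9. maze.move(dir→south) ~> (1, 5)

-- 10. maze.sense(dir→south) ~> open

-- 11. stack.push(x→south) ~> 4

-- 12. maze.move(dir→south) ~> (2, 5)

-- 13. maze.sense(dir→south) ~> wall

-- 14. maze.sense(dir→west) ~> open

-- 15. stack.push(x→west) ~> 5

-- 16. maze.move(dir→west) ~> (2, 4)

-- 17. maze.sense(dir→north) ~> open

-- 18. stack.push(x→north) ~> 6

-- 19. maze.move(dir→north) ~> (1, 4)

-- 20. maze.sense(dir→west) ~> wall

-- 21. stack.pop() ~> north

-- 22. maze.move(dir→south) ~> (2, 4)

-- 23. maze.sense(dir→south) ~> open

-- 24. stack.push(x→south) ~> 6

-- 25. maze.move(dir→south) ~> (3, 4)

-- 26. maze.sense(dir→south) ~> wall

-- 27. maze.sense(dir→west) ~> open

-- 28. stack.push(x→west) ~> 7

-- 29. maze.move(dir→west) ~> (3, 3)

-- 30. maze.sense(dir→north) ~> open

-- 31. stack.push(x→north) ~> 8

-- 32. maze.move(dir→north) ~> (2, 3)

-- 33. maze.sense(dir→west) ~> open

-- 34. stack.push(x→west) ~> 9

-- 35. maze.move(dir→west) ~> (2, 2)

-- 36. maze.sense(dir→north) ~> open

-- 37. stack.push(x→north) ~> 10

-- 38. maze.move(dir→north) ~> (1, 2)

-- 39. maze.sense(dir→north) ~> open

-- 40. stack.push(x→north) ~> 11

-- 41. maze.move(dir→north) ~> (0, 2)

-- 42. maze.sense(dir→west) ~> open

-- 43. stack.push(x→west) ~> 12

-- 44. maze.move(dir→west) ~> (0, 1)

-- 45. maze.sense(dir→south) ~> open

-- 46. stack.push(x→south) ~> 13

-- 47. maze.move(dir→south) ~> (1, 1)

-- 48. maze.sense(dir→south) ~> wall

-- 49. maze.sense(dir→west) ~> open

-- 50. stack.push(x→west) ~> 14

-- 51. maze.move(dir→west) ~> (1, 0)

-- 52. maze.sense(dir→north) ~> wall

-- 53. maze.sense(dir→south) ~> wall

-- 54. stack.pop() ~> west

-- 55. maze.move(dir→east) ~> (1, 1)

-- 56. stack.pop() ~> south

-- 57. maze.move(dir→north) ~> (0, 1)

-- 58. stack.pop() ~> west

-- 59. maze.move(dir→east) ~> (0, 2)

-- 60. stack.pop() ~> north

-- 61. maze.move(dir→south) ~> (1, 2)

-- 62. stack.pop() ~> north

-- 63. maze.move(dir→south) ~> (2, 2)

-- 64. maze.sense(dir→south) ~> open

-- 65. stack.push(x→south) ~> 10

-- 66. maze.move(dir→south) ~> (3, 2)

-- 67. maze.sense(dir→south) ~> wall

-- 68. maze.sense(dir→west) ~> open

-- 69. stack.push(x→west) ~> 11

-- 70. maze.move(dir→west) ~> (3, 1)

-- 71. maze.sense(dir→south) ~> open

-- 72. stack.push(x→south) ~> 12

-- 73. maze.move(dir→south) ~> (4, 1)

-- 74. maze.sense(dir→south) ~> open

-- 75. stack.push(x→south) ~> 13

-- 76. maze.move(dir→south) ~> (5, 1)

-- 77. maze.sense(dir→east) ~> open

-- 78. stack.push(x→east) ~> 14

-- 79. maze.move(dir→east) ~> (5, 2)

-- 80. maze.sense(dir→east) ~> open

-- 81. stack.push(x→east) ~> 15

-- 82. maze.move(dir→east) ~> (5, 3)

-- 83. maze.sense(dir→east) ~> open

-- 84. stack.push(x→east) ~> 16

-- 85. maze.move(dir→east) ~> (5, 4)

-- 86. maze.sense(dir→east) ~> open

-- 87. stack.push(x→east) ~> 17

-- 88. maze.move(dir→east) ~> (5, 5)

-- 89. maze.sense(dir→north) ~> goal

-- 90. maze.move(dir→north) ~> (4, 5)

Answer: (4, 5)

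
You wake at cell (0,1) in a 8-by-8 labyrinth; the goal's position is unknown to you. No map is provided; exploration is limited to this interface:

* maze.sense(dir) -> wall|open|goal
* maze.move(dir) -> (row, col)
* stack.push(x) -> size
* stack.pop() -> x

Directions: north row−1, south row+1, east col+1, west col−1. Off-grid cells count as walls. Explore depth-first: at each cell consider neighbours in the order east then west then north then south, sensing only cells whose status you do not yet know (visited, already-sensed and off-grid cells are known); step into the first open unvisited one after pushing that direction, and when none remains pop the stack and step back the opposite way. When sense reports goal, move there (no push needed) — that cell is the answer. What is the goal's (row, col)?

Do: maze.sense[dir: east]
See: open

Do: stack.push[x: east]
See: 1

Do: maze.move[dir: east]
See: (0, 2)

Do: maze.sense[dir: east]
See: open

Do: stack.push[x: east]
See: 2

Do: maze.move[dir: east]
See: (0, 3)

Do: maze.sense[dir: east]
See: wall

Do: maze.sense[dir: south]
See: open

Do: stack.push[x: south]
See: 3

Do: maze.move[dir: south]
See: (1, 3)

Do: maze.sense[dir: east]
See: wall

Do: maze.sense[dir: west]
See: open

Do: stack.push[x: west]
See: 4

Do: maze.move[dir: west]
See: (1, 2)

Do: maze.sense[dir: west]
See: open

Do: stack.push[x: west]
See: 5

Do: maze.move[dir: west]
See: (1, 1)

Do: maze.sense[dir: west]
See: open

Do: stack.push[x: west]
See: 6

Do: maze.move[dir: west]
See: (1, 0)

Do: maze.sense[dir: north]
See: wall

Do: maze.sense[dir: south]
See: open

Do: stack.push[x: south]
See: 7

Do: maze.move[dir: south]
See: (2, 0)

Do: maze.sense[dir: east]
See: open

Do: stack.push[x: east]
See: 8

Do: maze.move[dir: east]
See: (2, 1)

Do: maze.sense[dir: east]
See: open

Do: stack.push[x: east]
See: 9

Do: maze.move[dir: east]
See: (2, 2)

Do: maze.sense[dir: east]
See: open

Do: stack.push[x: east]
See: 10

Do: maze.move[dir: east]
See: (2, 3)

Do: maze.sense[dir: east]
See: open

Do: stack.push[x: east]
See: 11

Do: maze.move[dir: east]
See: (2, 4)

Do: maze.sense[dir: east]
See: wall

Do: maze.sense[dir: south]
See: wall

Do: stack.pop[]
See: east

Do: maze.move[dir: west]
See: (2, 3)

Do: maze.sense[dir: south]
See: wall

Do: stack.pop[]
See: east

Do: maze.move[dir: west]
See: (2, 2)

Do: maze.sense[dir: south]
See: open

Do: stack.push[x: south]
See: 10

Do: maze.move[dir: south]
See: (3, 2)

Do: maze.sense[dir: west]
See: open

Do: stack.push[x: west]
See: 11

Do: maze.move[dir: west]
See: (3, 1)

Do: maze.sense[dir: west]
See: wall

Do: maze.sense[dir: south]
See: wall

Do: stack.pop[]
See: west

Do: maze.move[dir: east]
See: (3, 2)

Do: maze.sense[dir: south]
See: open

Do: stack.push[x: south]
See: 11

Do: maze.move[dir: south]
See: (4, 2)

Do: maze.sense[dir: east]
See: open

Do: stack.push[x: east]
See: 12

Do: maze.move[dir: east]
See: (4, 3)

Do: maze.sense[dir: east]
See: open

Do: stack.push[x: east]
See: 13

Do: maze.move[dir: east]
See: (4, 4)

Do: maze.sense[dir: east]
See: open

Do: stack.push[x: east]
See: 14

Do: maze.move[dir: east]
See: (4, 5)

Do: maze.sense[dir: east]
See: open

Do: stack.push[x: east]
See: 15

Do: maze.move[dir: east]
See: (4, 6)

Do: maze.sense[dir: east]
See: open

Do: stack.push[x: east]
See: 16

Do: maze.move[dir: east]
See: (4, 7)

Do: maze.sense[dir: north]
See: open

Do: stack.push[x: north]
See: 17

Do: maze.move[dir: north]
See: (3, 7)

Do: maze.sense[dir: west]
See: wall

Do: maze.sense[dir: north]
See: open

Do: stack.push[x: north]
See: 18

Do: maze.move[dir: north]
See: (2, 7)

Do: maze.sense[dir: west]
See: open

Do: stack.push[x: west]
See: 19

Do: maze.move[dir: west]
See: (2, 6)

Do: maze.sense[dir: north]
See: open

Do: stack.push[x: north]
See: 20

Do: maze.move[dir: north]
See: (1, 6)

Do: maze.sense[dir: east]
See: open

Do: stack.push[x: east]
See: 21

Do: maze.move[dir: east]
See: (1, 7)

Do: maze.sense[dir: north]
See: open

Do: stack.push[x: north]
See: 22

Do: maze.move[dir: north]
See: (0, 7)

Do: maze.sense[dir: west]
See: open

Do: stack.push[x: west]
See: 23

Do: maze.move[dir: west]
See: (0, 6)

Do: maze.sense[dir: west]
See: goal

Do: maze.move[dir: west]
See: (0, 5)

Answer: (0, 5)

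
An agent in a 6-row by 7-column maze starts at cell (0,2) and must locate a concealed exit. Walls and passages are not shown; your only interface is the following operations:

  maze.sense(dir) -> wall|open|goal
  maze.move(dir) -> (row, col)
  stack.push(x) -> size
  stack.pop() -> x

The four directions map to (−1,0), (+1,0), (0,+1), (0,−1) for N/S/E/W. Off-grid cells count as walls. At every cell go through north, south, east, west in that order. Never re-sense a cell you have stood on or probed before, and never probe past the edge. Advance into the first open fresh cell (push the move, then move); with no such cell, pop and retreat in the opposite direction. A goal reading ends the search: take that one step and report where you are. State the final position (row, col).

I use maze.sense using south, and get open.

Using stack.push using south, yielding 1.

Then maze.move using south, which returns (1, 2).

Using maze.sense using south, yielding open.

I invoke stack.push using south, and see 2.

Next I call maze.move using south, which returns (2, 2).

I run maze.sense using south, → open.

Calling stack.push using south, → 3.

Now I run maze.move using south, — result: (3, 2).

Using maze.sense using south, and see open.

Using stack.push using south, which returns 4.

I try maze.move using south, — result: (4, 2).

I run maze.sense using south, and see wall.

Next I call maze.sense using east, which returns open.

I try stack.push using east, which returns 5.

I try maze.move using east, and see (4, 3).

Invoking maze.sense using north, : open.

Now I run stack.push using north, and see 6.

I try maze.move using north, which returns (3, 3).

I invoke maze.sense using north, giving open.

I try stack.push using north, yielding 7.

I try maze.move using north, and observe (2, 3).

I use maze.sense using north, which returns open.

Now I run stack.push using north, which returns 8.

Calling maze.move using north, and see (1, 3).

I try maze.sense using north, yielding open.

Calling stack.push using north, and observe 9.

Now I run maze.move using north, : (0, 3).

Invoking maze.sense using east, : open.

I run stack.push using east, : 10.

Invoking maze.move using east, : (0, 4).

Next I call maze.sense using south, : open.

Then stack.push using south, → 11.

I try maze.move using south, yielding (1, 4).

I run maze.sense using south, : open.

I run stack.push using south, : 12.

Using maze.move using south, giving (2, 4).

Invoking maze.sense using south, yielding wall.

Calling maze.sense using east, and get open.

I try stack.push using east, — result: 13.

I call maze.move using east, — result: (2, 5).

Invoking maze.sense using north, : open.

Using stack.push using north, — result: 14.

Next I call maze.move using north, which returns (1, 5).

I use maze.sense using north, and see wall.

I use maze.sense using east, : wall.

I run stack.pop(), and get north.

I use maze.move using south, and observe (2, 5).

I try maze.sense using south, → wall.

I run maze.sense using east, and observe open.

Invoking stack.push using east, and see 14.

I run maze.move using east, yielding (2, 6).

I invoke maze.sense using south, — result: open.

Now I run stack.push using south, which returns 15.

I try maze.move using south, and get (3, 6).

I call maze.sense using south, yielding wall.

Then stack.pop(), which returns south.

Calling maze.move using north, and observe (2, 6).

I run stack.pop, and observe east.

Using maze.move using west, giving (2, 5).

Calling stack.pop, : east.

Using maze.move using west, and get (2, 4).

Using stack.pop(), yielding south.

I call maze.move using north, and get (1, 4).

Now I run stack.pop(), → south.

Now I run maze.move using north, which returns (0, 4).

I call stack.pop(), and get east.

I use maze.move using west, : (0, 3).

Next I call stack.pop(), : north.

Next I call maze.move using south, → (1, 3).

I invoke stack.pop, → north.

Then maze.move using south, which returns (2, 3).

Now I run stack.pop(), : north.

Now I run maze.move using south, → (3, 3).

I run stack.pop(), giving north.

Calling maze.move using south, and observe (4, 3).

I invoke maze.sense using south, : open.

I run stack.push using south, — result: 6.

Using maze.move using south, — result: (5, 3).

Using maze.sense using east, yielding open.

Now I run stack.push using east, yielding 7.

Invoking maze.move using east, which returns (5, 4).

Now I run maze.sense using north, yielding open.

Calling stack.push using north, and get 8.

I call maze.move using north, → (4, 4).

Using maze.sense using east, which returns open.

Invoking stack.push using east, → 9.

I run maze.move using east, and see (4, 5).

Now I run maze.sense using south, and get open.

Invoking stack.push using south, yielding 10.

I call maze.move using south, and see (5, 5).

Next I call maze.sense using east, which returns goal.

Now I run maze.move using east, yielding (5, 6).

Answer: (5, 6)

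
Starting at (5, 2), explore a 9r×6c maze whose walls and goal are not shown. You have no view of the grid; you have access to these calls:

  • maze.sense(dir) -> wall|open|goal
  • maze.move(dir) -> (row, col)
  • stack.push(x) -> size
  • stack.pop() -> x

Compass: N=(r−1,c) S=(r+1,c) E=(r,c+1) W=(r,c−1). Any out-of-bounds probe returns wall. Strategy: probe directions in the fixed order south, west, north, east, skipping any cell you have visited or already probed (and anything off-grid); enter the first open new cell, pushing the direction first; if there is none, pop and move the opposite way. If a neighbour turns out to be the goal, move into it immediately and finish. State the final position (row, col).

CALL maze.sense[dir='south']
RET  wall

CALL maze.sense[dir='west']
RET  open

CALL stack.push[x='west']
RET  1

CALL maze.move[dir='west']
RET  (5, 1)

CALL maze.sense[dir='south']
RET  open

CALL stack.push[x='south']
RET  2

CALL maze.move[dir='south']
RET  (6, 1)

CALL maze.sense[dir='south']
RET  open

CALL stack.push[x='south']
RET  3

CALL maze.move[dir='south']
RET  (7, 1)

CALL maze.sense[dir='south']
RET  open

CALL stack.push[x='south']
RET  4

CALL maze.move[dir='south']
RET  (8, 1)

CALL maze.sense[dir='west']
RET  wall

CALL maze.sense[dir='east']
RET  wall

CALL stack.pop[]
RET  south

CALL maze.move[dir='north']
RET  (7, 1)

CALL maze.sense[dir='west']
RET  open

CALL stack.push[x='west']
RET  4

CALL maze.move[dir='west']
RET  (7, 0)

CALL maze.sense[dir='north']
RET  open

CALL stack.push[x='north']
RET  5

CALL maze.move[dir='north']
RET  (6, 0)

CALL maze.sense[dir='north']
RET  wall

CALL stack.pop[]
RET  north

CALL maze.move[dir='south']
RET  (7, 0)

CALL stack.pop[]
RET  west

CALL maze.move[dir='east']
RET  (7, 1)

CALL maze.sense[dir='east']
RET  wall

CALL stack.pop[]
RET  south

CALL maze.move[dir='north']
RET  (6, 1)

CALL stack.pop[]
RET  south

CALL maze.move[dir='north']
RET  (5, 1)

CALL maze.sense[dir='north']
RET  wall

CALL stack.pop[]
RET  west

CALL maze.move[dir='east']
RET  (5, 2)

CALL maze.sense[dir='north']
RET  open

CALL stack.push[x='north']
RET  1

CALL maze.move[dir='north']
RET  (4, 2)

CALL maze.sense[dir='north']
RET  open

CALL stack.push[x='north']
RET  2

CALL maze.move[dir='north']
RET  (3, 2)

CALL maze.sense[dir='west']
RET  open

CALL stack.push[x='west']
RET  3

CALL maze.move[dir='west']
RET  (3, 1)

CALL maze.sense[dir='west']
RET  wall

CALL maze.sense[dir='north']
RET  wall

CALL stack.pop[]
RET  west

CALL maze.move[dir='east']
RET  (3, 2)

CALL maze.sense[dir='north']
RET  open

CALL stack.push[x='north']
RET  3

CALL maze.move[dir='north']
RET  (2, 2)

CALL maze.sense[dir='north']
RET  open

CALL stack.push[x='north']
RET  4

CALL maze.move[dir='north']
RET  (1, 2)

CALL maze.sense[dir='west']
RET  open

CALL stack.push[x='west']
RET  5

CALL maze.move[dir='west']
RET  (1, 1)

CALL maze.sense[dir='west']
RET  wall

CALL maze.sense[dir='north']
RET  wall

CALL stack.pop[]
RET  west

CALL maze.move[dir='east']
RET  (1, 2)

CALL maze.sense[dir='north']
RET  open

CALL stack.push[x='north']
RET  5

CALL maze.move[dir='north']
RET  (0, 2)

CALL maze.sense[dir='east']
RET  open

CALL stack.push[x='east']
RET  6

CALL maze.move[dir='east']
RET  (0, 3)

CALL maze.sense[dir='south']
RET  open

CALL stack.push[x='south']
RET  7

CALL maze.move[dir='south']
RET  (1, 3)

CALL maze.sense[dir='south']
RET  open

CALL stack.push[x='south']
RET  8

CALL maze.move[dir='south']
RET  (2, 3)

CALL maze.sense[dir='south']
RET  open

CALL stack.push[x='south']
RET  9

CALL maze.move[dir='south']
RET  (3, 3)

CALL maze.sense[dir='south']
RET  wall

CALL maze.sense[dir='east']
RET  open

CALL stack.push[x='east']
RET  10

CALL maze.move[dir='east']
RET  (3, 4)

CALL maze.sense[dir='south']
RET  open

CALL stack.push[x='south']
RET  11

CALL maze.move[dir='south']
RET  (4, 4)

CALL maze.sense[dir='south']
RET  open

CALL stack.push[x='south']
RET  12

CALL maze.move[dir='south']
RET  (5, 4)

CALL maze.sense[dir='south']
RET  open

CALL stack.push[x='south']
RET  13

CALL maze.move[dir='south']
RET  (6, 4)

CALL maze.sense[dir='south']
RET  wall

CALL maze.sense[dir='west']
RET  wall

CALL maze.sense[dir='east']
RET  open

CALL stack.push[x='east']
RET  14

CALL maze.move[dir='east']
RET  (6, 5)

CALL maze.sense[dir='south']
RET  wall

CALL maze.sense[dir='north']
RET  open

CALL stack.push[x='north']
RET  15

CALL maze.move[dir='north']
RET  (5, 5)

CALL maze.sense[dir='north']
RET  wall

CALL stack.pop[]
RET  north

CALL maze.move[dir='south']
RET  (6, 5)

CALL stack.pop[]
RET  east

CALL maze.move[dir='west']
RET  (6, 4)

CALL stack.pop[]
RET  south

CALL maze.move[dir='north']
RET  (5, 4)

CALL maze.sense[dir='west']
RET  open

CALL stack.push[x='west']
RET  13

CALL maze.move[dir='west']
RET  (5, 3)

CALL stack.pop[]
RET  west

CALL maze.move[dir='east']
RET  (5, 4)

CALL stack.pop[]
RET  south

CALL maze.move[dir='north']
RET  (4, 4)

CALL stack.pop[]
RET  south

CALL maze.move[dir='north']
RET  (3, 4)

CALL maze.sense[dir='north']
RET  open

CALL stack.push[x='north']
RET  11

CALL maze.move[dir='north']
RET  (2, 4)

CALL maze.sense[dir='north']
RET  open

CALL stack.push[x='north']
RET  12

CALL maze.move[dir='north']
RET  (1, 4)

CALL maze.sense[dir='north']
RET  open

CALL stack.push[x='north']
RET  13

CALL maze.move[dir='north']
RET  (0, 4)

CALL maze.sense[dir='east']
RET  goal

CALL maze.move[dir='east']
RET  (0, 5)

Answer: (0, 5)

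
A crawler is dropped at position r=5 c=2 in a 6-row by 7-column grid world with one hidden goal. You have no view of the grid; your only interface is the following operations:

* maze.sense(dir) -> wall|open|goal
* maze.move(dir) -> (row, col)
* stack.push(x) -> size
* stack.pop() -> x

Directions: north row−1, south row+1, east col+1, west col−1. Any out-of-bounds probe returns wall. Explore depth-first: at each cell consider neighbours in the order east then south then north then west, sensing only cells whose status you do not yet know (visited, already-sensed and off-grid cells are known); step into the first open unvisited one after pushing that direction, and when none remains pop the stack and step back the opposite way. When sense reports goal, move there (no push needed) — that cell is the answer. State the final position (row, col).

I run maze.sense on east, which returns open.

Now I run stack.push on east, — result: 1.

I run maze.move on east, which returns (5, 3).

I use maze.sense on east, which returns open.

I invoke stack.push on east, : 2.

Then maze.move on east, and get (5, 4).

I invoke maze.sense on east, and observe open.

Calling stack.push on east, and observe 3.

Now I run maze.move on east, yielding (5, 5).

Calling maze.sense on east, and get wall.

I use maze.sense on north, which returns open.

Then stack.push on north, and observe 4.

Next I call maze.move on north, and see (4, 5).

I run maze.sense on east, and get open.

Now I run stack.push on east, giving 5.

I try maze.move on east, yielding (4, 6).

Next I call maze.sense on north, and observe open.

I call stack.push on north, yielding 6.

Invoking maze.move on north, : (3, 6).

Calling maze.sense on north, and get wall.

Then maze.sense on west, and get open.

I run stack.push on west, : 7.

I call maze.move on west, : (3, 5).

Invoking maze.sense on north, giving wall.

I call maze.sense on west, and see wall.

I try stack.pop(), yielding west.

Calling maze.move on east, giving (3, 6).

Next I call stack.pop(), and see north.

I run maze.move on south, which returns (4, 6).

Now I run stack.pop, : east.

Then maze.move on west, giving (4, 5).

I try maze.sense on west, → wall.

Then stack.pop, and see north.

I use maze.move on south, which returns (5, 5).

I use stack.pop(), giving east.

Calling maze.move on west, yielding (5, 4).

I run stack.pop(), and get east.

I use maze.move on west, : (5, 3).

Then maze.sense on north, giving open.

I try stack.push on north, and observe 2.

I invoke maze.move on north, and get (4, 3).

Calling maze.sense on north, and see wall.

Calling maze.sense on west, giving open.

Calling stack.push on west, : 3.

I invoke maze.move on west, and get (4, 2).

I run maze.sense on north, giving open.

I run stack.push on north, and observe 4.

Using maze.move on north, and get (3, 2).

Then maze.sense on north, and get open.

Using stack.push on north, → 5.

I try maze.move on north, and see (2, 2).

I invoke maze.sense on east, : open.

Now I run stack.push on east, and observe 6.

Now I run maze.move on east, and see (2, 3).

Now I run maze.sense on east, — result: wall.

I run maze.sense on north, : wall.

Then stack.pop(), and see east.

I call maze.move on west, — result: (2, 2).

I invoke maze.sense on north, — result: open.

Invoking stack.push on north, giving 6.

Using maze.move on north, and observe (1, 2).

I call maze.sense on north, : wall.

I call maze.sense on west, which returns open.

I try stack.push on west, — result: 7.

I run maze.move on west, : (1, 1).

Now I run maze.sense on south, giving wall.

Invoking maze.sense on north, : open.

Calling stack.push on north, which returns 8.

Invoking maze.move on north, and see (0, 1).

I use maze.sense on west, — result: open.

I invoke stack.push on west, and get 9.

I invoke maze.move on west, and see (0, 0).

I try maze.sense on south, → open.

Then stack.push on south, and see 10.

Calling maze.move on south, which returns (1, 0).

Then maze.sense on south, and observe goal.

I use maze.move on south, : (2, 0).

Answer: (2, 0)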